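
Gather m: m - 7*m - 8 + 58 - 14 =36 - 6*m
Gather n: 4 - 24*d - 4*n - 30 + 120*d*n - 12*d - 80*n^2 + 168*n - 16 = -36*d - 80*n^2 + n*(120*d + 164) - 42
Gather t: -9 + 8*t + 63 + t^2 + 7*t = t^2 + 15*t + 54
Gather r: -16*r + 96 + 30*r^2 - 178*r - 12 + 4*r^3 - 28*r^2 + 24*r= 4*r^3 + 2*r^2 - 170*r + 84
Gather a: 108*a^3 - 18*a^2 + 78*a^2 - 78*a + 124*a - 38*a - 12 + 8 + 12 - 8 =108*a^3 + 60*a^2 + 8*a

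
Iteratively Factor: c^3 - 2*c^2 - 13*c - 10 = (c + 1)*(c^2 - 3*c - 10) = (c + 1)*(c + 2)*(c - 5)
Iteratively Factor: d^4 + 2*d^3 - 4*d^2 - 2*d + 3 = (d + 1)*(d^3 + d^2 - 5*d + 3) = (d - 1)*(d + 1)*(d^2 + 2*d - 3) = (d - 1)^2*(d + 1)*(d + 3)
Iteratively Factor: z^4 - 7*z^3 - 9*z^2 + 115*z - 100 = (z + 4)*(z^3 - 11*z^2 + 35*z - 25) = (z - 5)*(z + 4)*(z^2 - 6*z + 5) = (z - 5)*(z - 1)*(z + 4)*(z - 5)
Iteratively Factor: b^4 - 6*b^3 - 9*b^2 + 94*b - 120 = (b + 4)*(b^3 - 10*b^2 + 31*b - 30) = (b - 5)*(b + 4)*(b^2 - 5*b + 6) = (b - 5)*(b - 3)*(b + 4)*(b - 2)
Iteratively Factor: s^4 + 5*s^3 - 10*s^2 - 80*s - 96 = (s - 4)*(s^3 + 9*s^2 + 26*s + 24) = (s - 4)*(s + 3)*(s^2 + 6*s + 8) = (s - 4)*(s + 2)*(s + 3)*(s + 4)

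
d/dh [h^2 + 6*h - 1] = 2*h + 6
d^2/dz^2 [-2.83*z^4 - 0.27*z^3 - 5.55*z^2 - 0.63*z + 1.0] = -33.96*z^2 - 1.62*z - 11.1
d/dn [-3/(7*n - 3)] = 21/(7*n - 3)^2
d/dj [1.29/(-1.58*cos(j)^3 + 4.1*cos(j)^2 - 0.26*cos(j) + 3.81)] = (-6.1146*cos(j)^2 + 10.578*cos(j) - 0.3354)*sin(j)/(1.58*cos(j)^3 - 4.1*cos(j)^2 + 0.26*cos(j) - 3.81)^2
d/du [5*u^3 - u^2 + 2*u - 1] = 15*u^2 - 2*u + 2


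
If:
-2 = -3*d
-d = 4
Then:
No Solution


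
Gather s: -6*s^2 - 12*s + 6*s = -6*s^2 - 6*s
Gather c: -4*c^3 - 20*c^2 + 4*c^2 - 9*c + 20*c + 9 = -4*c^3 - 16*c^2 + 11*c + 9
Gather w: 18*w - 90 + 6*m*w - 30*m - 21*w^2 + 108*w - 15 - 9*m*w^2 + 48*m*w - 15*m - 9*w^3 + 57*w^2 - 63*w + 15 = -45*m - 9*w^3 + w^2*(36 - 9*m) + w*(54*m + 63) - 90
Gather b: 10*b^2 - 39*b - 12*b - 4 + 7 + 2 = 10*b^2 - 51*b + 5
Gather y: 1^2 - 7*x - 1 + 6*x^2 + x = 6*x^2 - 6*x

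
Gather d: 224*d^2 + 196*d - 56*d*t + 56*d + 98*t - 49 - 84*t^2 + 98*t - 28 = 224*d^2 + d*(252 - 56*t) - 84*t^2 + 196*t - 77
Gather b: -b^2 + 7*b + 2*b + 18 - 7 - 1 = -b^2 + 9*b + 10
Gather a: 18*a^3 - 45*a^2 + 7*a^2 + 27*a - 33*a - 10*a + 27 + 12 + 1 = 18*a^3 - 38*a^2 - 16*a + 40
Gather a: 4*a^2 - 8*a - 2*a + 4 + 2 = 4*a^2 - 10*a + 6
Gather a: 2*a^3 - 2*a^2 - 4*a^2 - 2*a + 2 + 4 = 2*a^3 - 6*a^2 - 2*a + 6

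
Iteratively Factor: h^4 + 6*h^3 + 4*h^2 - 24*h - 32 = (h + 2)*(h^3 + 4*h^2 - 4*h - 16) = (h + 2)*(h + 4)*(h^2 - 4) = (h + 2)^2*(h + 4)*(h - 2)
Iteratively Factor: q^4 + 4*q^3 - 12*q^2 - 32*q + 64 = (q + 4)*(q^3 - 12*q + 16) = (q - 2)*(q + 4)*(q^2 + 2*q - 8) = (q - 2)*(q + 4)^2*(q - 2)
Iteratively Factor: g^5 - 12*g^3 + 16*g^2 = (g)*(g^4 - 12*g^2 + 16*g) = g*(g + 4)*(g^3 - 4*g^2 + 4*g) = g^2*(g + 4)*(g^2 - 4*g + 4) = g^2*(g - 2)*(g + 4)*(g - 2)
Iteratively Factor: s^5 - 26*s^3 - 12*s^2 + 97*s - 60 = (s - 1)*(s^4 + s^3 - 25*s^2 - 37*s + 60) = (s - 1)*(s + 3)*(s^3 - 2*s^2 - 19*s + 20) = (s - 5)*(s - 1)*(s + 3)*(s^2 + 3*s - 4) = (s - 5)*(s - 1)*(s + 3)*(s + 4)*(s - 1)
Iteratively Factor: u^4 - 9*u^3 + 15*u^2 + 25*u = (u)*(u^3 - 9*u^2 + 15*u + 25) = u*(u - 5)*(u^2 - 4*u - 5) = u*(u - 5)^2*(u + 1)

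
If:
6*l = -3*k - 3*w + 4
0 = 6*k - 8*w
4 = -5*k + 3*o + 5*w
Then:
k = 4*w/3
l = 2/3 - 7*w/6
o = 5*w/9 + 4/3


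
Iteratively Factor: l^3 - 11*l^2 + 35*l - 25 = (l - 1)*(l^2 - 10*l + 25) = (l - 5)*(l - 1)*(l - 5)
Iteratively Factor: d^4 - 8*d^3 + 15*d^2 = (d - 5)*(d^3 - 3*d^2) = d*(d - 5)*(d^2 - 3*d) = d^2*(d - 5)*(d - 3)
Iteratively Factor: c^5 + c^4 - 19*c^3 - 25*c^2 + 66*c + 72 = (c + 3)*(c^4 - 2*c^3 - 13*c^2 + 14*c + 24) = (c - 2)*(c + 3)*(c^3 - 13*c - 12) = (c - 2)*(c + 1)*(c + 3)*(c^2 - c - 12) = (c - 4)*(c - 2)*(c + 1)*(c + 3)*(c + 3)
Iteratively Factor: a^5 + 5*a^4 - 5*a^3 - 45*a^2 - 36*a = (a + 3)*(a^4 + 2*a^3 - 11*a^2 - 12*a) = (a + 3)*(a + 4)*(a^3 - 2*a^2 - 3*a) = a*(a + 3)*(a + 4)*(a^2 - 2*a - 3) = a*(a - 3)*(a + 3)*(a + 4)*(a + 1)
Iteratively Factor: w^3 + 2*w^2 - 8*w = (w + 4)*(w^2 - 2*w) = w*(w + 4)*(w - 2)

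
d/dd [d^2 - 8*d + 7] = 2*d - 8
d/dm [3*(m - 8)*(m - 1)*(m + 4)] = 9*m^2 - 30*m - 84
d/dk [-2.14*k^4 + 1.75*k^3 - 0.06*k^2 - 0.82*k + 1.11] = -8.56*k^3 + 5.25*k^2 - 0.12*k - 0.82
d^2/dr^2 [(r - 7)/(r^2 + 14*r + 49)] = 2*(r - 35)/(r^4 + 28*r^3 + 294*r^2 + 1372*r + 2401)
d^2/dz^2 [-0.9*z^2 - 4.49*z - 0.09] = -1.80000000000000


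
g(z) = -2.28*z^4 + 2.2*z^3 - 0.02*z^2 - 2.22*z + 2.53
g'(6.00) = -1734.78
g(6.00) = -2491.19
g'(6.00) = -1734.78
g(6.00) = -2491.19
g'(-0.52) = 0.87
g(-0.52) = 3.20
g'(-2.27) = 138.56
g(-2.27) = -78.81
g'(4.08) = -511.92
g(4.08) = -489.24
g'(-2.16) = 120.57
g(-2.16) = -64.57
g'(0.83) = -2.92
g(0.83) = 0.85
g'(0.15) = -2.11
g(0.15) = 2.20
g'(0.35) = -1.82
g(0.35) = 1.81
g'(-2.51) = 183.68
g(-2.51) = -117.31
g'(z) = -9.12*z^3 + 6.6*z^2 - 0.04*z - 2.22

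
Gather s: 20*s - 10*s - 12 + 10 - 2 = 10*s - 4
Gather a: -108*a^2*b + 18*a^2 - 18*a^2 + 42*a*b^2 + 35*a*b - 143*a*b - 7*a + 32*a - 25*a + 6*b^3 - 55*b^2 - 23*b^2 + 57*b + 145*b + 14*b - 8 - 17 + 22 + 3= -108*a^2*b + a*(42*b^2 - 108*b) + 6*b^3 - 78*b^2 + 216*b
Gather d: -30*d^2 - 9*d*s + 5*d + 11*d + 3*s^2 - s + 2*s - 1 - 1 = -30*d^2 + d*(16 - 9*s) + 3*s^2 + s - 2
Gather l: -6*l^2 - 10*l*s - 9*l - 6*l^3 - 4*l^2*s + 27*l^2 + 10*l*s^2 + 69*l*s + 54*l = -6*l^3 + l^2*(21 - 4*s) + l*(10*s^2 + 59*s + 45)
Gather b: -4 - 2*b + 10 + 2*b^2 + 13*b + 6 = 2*b^2 + 11*b + 12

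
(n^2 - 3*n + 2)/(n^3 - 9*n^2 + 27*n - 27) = (n^2 - 3*n + 2)/(n^3 - 9*n^2 + 27*n - 27)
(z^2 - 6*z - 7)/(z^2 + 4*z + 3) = (z - 7)/(z + 3)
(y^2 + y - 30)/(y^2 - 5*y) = (y + 6)/y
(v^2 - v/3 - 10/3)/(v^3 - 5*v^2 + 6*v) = (v + 5/3)/(v*(v - 3))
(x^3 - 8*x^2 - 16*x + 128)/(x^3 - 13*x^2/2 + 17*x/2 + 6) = 2*(x^2 - 4*x - 32)/(2*x^2 - 5*x - 3)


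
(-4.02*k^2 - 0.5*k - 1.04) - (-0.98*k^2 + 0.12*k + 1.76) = -3.04*k^2 - 0.62*k - 2.8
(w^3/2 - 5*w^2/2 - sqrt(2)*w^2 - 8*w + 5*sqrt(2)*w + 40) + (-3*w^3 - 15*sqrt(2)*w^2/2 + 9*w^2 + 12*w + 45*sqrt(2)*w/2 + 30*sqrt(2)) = -5*w^3/2 - 17*sqrt(2)*w^2/2 + 13*w^2/2 + 4*w + 55*sqrt(2)*w/2 + 40 + 30*sqrt(2)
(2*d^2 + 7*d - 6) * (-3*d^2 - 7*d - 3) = -6*d^4 - 35*d^3 - 37*d^2 + 21*d + 18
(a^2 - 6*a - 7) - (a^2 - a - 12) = 5 - 5*a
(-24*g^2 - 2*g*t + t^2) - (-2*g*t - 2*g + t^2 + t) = -24*g^2 + 2*g - t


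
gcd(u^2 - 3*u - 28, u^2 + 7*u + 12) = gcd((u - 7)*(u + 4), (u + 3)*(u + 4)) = u + 4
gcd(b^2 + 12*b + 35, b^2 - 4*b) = 1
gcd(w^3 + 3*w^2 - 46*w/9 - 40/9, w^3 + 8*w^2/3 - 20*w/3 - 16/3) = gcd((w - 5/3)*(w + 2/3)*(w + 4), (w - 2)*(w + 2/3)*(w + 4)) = w^2 + 14*w/3 + 8/3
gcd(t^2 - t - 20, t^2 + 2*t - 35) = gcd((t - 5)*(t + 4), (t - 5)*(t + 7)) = t - 5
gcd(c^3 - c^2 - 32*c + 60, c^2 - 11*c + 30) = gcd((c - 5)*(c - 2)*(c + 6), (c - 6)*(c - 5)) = c - 5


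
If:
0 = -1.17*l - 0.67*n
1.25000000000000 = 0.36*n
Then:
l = -1.99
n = 3.47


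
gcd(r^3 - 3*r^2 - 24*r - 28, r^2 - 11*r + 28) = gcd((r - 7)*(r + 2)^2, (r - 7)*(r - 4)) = r - 7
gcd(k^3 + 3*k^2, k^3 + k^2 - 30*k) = k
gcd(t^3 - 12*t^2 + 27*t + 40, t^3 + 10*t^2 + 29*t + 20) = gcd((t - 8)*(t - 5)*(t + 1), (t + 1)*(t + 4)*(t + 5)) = t + 1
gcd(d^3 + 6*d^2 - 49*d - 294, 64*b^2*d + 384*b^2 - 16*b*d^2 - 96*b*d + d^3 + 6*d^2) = d + 6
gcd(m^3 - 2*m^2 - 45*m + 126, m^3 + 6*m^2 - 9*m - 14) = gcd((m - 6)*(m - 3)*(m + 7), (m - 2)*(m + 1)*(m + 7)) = m + 7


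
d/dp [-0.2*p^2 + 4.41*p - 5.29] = 4.41 - 0.4*p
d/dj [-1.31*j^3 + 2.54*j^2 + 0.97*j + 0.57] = -3.93*j^2 + 5.08*j + 0.97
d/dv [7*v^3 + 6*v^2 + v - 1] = 21*v^2 + 12*v + 1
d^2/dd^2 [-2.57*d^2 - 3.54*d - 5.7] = -5.14000000000000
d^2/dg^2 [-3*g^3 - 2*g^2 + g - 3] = -18*g - 4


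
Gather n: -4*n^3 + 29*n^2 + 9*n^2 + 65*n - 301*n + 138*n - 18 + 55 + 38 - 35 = -4*n^3 + 38*n^2 - 98*n + 40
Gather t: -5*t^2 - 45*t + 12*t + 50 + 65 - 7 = -5*t^2 - 33*t + 108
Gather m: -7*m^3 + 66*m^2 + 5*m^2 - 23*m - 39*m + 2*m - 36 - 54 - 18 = -7*m^3 + 71*m^2 - 60*m - 108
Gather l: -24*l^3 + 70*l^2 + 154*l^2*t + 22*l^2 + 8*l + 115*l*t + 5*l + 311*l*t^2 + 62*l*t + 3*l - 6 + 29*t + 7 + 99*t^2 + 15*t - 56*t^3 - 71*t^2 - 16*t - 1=-24*l^3 + l^2*(154*t + 92) + l*(311*t^2 + 177*t + 16) - 56*t^3 + 28*t^2 + 28*t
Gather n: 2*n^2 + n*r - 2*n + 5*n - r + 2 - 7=2*n^2 + n*(r + 3) - r - 5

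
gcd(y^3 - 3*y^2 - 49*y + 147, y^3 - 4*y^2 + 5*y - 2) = 1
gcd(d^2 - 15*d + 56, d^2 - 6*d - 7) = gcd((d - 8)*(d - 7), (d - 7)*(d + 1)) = d - 7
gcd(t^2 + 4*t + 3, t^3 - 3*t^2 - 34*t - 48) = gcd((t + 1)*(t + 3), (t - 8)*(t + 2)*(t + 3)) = t + 3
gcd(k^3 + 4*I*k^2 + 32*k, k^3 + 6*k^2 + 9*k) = k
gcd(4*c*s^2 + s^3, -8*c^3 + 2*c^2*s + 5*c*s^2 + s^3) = 4*c + s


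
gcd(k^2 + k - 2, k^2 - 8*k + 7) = k - 1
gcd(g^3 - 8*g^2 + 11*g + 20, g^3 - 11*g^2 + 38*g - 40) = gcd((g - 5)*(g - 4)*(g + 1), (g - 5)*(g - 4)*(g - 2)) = g^2 - 9*g + 20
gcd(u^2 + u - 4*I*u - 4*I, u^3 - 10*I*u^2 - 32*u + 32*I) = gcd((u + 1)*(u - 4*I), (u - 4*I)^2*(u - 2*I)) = u - 4*I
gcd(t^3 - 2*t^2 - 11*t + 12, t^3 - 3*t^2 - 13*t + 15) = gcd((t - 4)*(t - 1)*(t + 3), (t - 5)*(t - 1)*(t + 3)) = t^2 + 2*t - 3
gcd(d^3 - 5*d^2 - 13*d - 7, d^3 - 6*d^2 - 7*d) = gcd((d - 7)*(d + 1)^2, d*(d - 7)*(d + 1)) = d^2 - 6*d - 7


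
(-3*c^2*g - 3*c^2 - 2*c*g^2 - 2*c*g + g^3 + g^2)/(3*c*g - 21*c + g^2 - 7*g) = (-3*c^2*g - 3*c^2 - 2*c*g^2 - 2*c*g + g^3 + g^2)/(3*c*g - 21*c + g^2 - 7*g)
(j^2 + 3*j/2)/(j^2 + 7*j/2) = (2*j + 3)/(2*j + 7)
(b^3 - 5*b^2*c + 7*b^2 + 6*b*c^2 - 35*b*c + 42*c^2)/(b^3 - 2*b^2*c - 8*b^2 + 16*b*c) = (b^2 - 3*b*c + 7*b - 21*c)/(b*(b - 8))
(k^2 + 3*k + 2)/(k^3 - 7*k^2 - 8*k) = (k + 2)/(k*(k - 8))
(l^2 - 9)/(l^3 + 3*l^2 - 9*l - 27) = 1/(l + 3)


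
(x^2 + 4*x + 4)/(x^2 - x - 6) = (x + 2)/(x - 3)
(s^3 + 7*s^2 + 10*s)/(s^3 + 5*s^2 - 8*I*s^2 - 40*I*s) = (s + 2)/(s - 8*I)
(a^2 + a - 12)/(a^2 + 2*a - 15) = (a + 4)/(a + 5)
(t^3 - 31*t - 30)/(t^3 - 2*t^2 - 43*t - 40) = (t - 6)/(t - 8)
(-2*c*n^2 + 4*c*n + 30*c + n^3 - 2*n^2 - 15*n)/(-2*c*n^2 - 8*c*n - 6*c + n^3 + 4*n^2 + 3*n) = (n - 5)/(n + 1)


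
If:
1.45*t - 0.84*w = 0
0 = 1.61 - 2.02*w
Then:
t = 0.46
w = 0.80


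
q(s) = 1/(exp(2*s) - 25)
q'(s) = -2*exp(2*s)/(exp(2*s) - 25)^2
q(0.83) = -0.05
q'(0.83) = -0.03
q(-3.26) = -0.04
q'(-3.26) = -0.00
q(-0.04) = -0.04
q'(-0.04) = -0.00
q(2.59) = 0.01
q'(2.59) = -0.02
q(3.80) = 0.00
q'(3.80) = -0.00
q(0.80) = -0.05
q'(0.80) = -0.02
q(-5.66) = -0.04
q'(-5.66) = -0.00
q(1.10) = -0.06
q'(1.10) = -0.07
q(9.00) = 0.00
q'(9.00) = 0.00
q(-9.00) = -0.04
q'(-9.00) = 0.00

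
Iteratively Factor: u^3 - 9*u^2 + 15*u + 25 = (u - 5)*(u^2 - 4*u - 5) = (u - 5)*(u + 1)*(u - 5)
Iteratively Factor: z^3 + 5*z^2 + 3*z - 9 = (z + 3)*(z^2 + 2*z - 3) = (z + 3)^2*(z - 1)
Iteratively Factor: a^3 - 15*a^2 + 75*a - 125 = (a - 5)*(a^2 - 10*a + 25) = (a - 5)^2*(a - 5)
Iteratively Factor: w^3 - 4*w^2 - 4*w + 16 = (w - 4)*(w^2 - 4) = (w - 4)*(w + 2)*(w - 2)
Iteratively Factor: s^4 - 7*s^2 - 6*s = (s + 2)*(s^3 - 2*s^2 - 3*s) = (s - 3)*(s + 2)*(s^2 + s) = (s - 3)*(s + 1)*(s + 2)*(s)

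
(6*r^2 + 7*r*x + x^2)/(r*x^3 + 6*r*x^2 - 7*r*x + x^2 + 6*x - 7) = (6*r^2 + 7*r*x + x^2)/(r*x^3 + 6*r*x^2 - 7*r*x + x^2 + 6*x - 7)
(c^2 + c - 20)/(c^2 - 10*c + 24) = (c + 5)/(c - 6)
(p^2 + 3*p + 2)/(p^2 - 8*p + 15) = (p^2 + 3*p + 2)/(p^2 - 8*p + 15)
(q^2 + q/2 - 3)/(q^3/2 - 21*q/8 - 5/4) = 4*(2*q - 3)/(4*q^2 - 8*q - 5)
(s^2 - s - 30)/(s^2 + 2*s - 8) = (s^2 - s - 30)/(s^2 + 2*s - 8)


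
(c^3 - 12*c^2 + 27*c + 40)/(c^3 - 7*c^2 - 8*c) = (c - 5)/c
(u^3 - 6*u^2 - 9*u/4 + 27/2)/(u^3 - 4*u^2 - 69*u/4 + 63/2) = (2*u + 3)/(2*u + 7)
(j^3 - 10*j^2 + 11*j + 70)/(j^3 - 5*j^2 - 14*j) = (j - 5)/j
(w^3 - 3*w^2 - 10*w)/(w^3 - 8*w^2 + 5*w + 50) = w/(w - 5)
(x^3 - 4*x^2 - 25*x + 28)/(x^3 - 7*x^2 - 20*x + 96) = (x^2 - 8*x + 7)/(x^2 - 11*x + 24)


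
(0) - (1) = -1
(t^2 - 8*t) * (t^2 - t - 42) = t^4 - 9*t^3 - 34*t^2 + 336*t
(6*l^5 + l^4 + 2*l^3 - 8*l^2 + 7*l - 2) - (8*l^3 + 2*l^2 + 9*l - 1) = 6*l^5 + l^4 - 6*l^3 - 10*l^2 - 2*l - 1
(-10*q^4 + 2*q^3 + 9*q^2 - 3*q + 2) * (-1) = 10*q^4 - 2*q^3 - 9*q^2 + 3*q - 2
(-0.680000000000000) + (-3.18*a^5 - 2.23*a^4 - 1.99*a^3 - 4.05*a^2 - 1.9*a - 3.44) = -3.18*a^5 - 2.23*a^4 - 1.99*a^3 - 4.05*a^2 - 1.9*a - 4.12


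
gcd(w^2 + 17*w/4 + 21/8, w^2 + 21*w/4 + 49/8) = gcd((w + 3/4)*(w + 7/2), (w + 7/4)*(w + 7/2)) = w + 7/2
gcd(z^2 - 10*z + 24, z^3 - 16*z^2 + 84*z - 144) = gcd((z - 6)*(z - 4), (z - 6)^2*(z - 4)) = z^2 - 10*z + 24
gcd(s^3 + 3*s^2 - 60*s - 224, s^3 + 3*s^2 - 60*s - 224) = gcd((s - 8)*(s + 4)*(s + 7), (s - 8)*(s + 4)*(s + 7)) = s^3 + 3*s^2 - 60*s - 224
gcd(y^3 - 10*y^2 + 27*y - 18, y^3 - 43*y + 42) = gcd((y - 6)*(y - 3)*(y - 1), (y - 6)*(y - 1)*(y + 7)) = y^2 - 7*y + 6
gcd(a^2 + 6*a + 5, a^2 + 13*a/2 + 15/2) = a + 5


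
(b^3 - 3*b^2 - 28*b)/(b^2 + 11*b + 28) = b*(b - 7)/(b + 7)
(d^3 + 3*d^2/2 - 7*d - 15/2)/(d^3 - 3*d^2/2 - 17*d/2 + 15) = (d + 1)/(d - 2)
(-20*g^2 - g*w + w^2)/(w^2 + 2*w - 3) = (-20*g^2 - g*w + w^2)/(w^2 + 2*w - 3)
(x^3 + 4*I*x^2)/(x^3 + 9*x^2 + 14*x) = x*(x + 4*I)/(x^2 + 9*x + 14)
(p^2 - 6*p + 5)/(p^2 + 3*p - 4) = (p - 5)/(p + 4)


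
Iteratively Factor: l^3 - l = (l)*(l^2 - 1) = l*(l + 1)*(l - 1)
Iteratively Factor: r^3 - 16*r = (r - 4)*(r^2 + 4*r) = r*(r - 4)*(r + 4)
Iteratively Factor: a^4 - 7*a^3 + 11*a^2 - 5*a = (a - 5)*(a^3 - 2*a^2 + a) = (a - 5)*(a - 1)*(a^2 - a) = (a - 5)*(a - 1)^2*(a)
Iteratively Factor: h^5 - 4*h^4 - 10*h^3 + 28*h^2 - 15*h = (h - 1)*(h^4 - 3*h^3 - 13*h^2 + 15*h) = h*(h - 1)*(h^3 - 3*h^2 - 13*h + 15) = h*(h - 1)*(h + 3)*(h^2 - 6*h + 5) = h*(h - 1)^2*(h + 3)*(h - 5)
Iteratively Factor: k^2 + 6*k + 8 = (k + 4)*(k + 2)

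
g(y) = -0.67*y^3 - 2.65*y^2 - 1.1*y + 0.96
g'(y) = -2.01*y^2 - 5.3*y - 1.1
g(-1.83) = -1.80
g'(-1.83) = 1.87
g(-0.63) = 0.77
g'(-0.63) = 1.44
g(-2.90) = -1.80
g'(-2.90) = -2.63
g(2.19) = -21.20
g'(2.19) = -22.35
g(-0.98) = 0.12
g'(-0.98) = 2.16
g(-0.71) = 0.64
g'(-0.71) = 1.65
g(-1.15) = -0.26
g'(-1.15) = 2.34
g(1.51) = -9.05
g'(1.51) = -13.69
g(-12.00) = 790.32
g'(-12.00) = -226.94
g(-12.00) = 790.32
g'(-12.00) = -226.94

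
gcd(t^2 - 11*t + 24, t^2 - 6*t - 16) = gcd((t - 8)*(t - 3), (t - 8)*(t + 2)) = t - 8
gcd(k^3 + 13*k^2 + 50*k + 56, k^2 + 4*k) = k + 4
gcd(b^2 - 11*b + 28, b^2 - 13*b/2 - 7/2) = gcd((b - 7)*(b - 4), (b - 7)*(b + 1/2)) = b - 7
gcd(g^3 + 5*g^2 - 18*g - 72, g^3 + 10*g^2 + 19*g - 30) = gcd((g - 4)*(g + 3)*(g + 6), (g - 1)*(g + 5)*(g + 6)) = g + 6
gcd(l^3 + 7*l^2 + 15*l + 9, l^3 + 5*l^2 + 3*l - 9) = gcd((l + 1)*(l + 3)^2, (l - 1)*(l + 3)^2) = l^2 + 6*l + 9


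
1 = 1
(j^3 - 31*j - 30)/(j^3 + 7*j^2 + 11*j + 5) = (j - 6)/(j + 1)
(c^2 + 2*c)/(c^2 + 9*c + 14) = c/(c + 7)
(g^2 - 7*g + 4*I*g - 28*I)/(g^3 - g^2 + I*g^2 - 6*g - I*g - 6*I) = (g^2 + g*(-7 + 4*I) - 28*I)/(g^3 + g^2*(-1 + I) - g*(6 + I) - 6*I)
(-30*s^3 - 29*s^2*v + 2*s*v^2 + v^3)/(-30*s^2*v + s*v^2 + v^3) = (s + v)/v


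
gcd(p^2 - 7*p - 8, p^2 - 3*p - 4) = p + 1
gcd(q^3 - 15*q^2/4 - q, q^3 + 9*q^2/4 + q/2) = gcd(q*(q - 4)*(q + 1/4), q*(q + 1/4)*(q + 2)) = q^2 + q/4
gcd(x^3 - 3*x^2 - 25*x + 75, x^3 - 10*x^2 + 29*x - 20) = x - 5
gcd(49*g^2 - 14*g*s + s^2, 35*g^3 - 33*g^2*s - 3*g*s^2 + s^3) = -7*g + s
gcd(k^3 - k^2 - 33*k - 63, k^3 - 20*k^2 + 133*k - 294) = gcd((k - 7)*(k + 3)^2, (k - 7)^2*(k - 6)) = k - 7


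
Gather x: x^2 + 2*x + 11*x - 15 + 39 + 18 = x^2 + 13*x + 42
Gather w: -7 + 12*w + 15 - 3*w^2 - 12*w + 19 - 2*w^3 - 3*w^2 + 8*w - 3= -2*w^3 - 6*w^2 + 8*w + 24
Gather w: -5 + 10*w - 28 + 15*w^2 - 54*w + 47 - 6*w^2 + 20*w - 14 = 9*w^2 - 24*w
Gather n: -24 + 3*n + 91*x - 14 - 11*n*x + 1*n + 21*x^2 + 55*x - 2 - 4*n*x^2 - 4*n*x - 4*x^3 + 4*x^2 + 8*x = n*(-4*x^2 - 15*x + 4) - 4*x^3 + 25*x^2 + 154*x - 40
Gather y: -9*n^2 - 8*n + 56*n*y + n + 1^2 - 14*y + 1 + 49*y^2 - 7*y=-9*n^2 - 7*n + 49*y^2 + y*(56*n - 21) + 2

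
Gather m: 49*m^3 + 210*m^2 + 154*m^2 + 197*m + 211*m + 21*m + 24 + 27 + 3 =49*m^3 + 364*m^2 + 429*m + 54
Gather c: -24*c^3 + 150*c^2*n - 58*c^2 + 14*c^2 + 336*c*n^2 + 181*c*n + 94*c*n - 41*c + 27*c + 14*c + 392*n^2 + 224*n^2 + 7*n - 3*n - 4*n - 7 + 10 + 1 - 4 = -24*c^3 + c^2*(150*n - 44) + c*(336*n^2 + 275*n) + 616*n^2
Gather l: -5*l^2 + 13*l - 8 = -5*l^2 + 13*l - 8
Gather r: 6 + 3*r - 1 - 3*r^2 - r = -3*r^2 + 2*r + 5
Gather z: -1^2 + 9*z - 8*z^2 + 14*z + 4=-8*z^2 + 23*z + 3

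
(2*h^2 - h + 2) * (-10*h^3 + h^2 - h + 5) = -20*h^5 + 12*h^4 - 23*h^3 + 13*h^2 - 7*h + 10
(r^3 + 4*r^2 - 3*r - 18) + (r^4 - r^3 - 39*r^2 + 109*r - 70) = r^4 - 35*r^2 + 106*r - 88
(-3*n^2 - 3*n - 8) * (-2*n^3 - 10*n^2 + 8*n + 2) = 6*n^5 + 36*n^4 + 22*n^3 + 50*n^2 - 70*n - 16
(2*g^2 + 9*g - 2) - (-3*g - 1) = 2*g^2 + 12*g - 1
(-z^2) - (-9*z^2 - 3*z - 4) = 8*z^2 + 3*z + 4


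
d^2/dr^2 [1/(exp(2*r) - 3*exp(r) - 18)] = ((3 - 4*exp(r))*(-exp(2*r) + 3*exp(r) + 18) - 2*(2*exp(r) - 3)^2*exp(r))*exp(r)/(-exp(2*r) + 3*exp(r) + 18)^3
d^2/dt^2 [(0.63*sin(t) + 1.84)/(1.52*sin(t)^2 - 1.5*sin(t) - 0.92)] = (-1.455552*sin(t)^5 - 18.440944*sin(t)^4 + 10.210752*sin(t)^3 + 11.943992*sin(t)^2 - 17.87928*sin(t) + 11.687312)/(3.511808*sin(t)^6 - 10.3968*sin(t)^5 + 3.883296*sin(t)^4 + 9.2106*sin(t)^3 - 2.350416*sin(t)^2 - 3.8088*sin(t) - 0.778688)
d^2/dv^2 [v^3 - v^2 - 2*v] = 6*v - 2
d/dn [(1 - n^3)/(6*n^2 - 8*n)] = (-3*n^4 + 8*n^3 - 6*n + 4)/(2*n^2*(9*n^2 - 24*n + 16))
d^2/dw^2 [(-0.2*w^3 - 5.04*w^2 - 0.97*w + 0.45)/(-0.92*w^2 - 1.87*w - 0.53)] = (-7.105427357601e-15*w^4 - 14.495896*w^3 - 15.840984*w^2 - 7.145832*w - 1.799632)/(0.778688*w^6 + 4.748304*w^5 + 10.99722*w^4 + 12.010075*w^3 + 6.335355*w^2 + 1.575849*w + 0.148877)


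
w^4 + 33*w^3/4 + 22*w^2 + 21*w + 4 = (w + 1/4)*(w + 2)^2*(w + 4)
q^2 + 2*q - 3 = (q - 1)*(q + 3)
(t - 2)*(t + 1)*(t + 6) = t^3 + 5*t^2 - 8*t - 12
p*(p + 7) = p^2 + 7*p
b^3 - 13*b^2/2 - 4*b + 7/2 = (b - 7)*(b - 1/2)*(b + 1)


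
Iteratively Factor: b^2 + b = (b)*(b + 1)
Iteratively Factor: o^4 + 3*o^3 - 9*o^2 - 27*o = (o + 3)*(o^3 - 9*o) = (o + 3)^2*(o^2 - 3*o) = (o - 3)*(o + 3)^2*(o)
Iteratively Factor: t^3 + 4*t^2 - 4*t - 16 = (t + 4)*(t^2 - 4) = (t - 2)*(t + 4)*(t + 2)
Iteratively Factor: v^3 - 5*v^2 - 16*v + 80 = (v - 5)*(v^2 - 16) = (v - 5)*(v - 4)*(v + 4)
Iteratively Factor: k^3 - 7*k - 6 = (k - 3)*(k^2 + 3*k + 2) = (k - 3)*(k + 1)*(k + 2)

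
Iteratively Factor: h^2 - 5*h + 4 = (h - 4)*(h - 1)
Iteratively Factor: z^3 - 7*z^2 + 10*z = (z - 5)*(z^2 - 2*z) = z*(z - 5)*(z - 2)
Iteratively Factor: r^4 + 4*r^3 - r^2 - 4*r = (r)*(r^3 + 4*r^2 - r - 4) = r*(r + 1)*(r^2 + 3*r - 4) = r*(r - 1)*(r + 1)*(r + 4)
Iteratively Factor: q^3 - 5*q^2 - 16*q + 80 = (q - 4)*(q^2 - q - 20) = (q - 4)*(q + 4)*(q - 5)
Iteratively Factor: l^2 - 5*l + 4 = (l - 4)*(l - 1)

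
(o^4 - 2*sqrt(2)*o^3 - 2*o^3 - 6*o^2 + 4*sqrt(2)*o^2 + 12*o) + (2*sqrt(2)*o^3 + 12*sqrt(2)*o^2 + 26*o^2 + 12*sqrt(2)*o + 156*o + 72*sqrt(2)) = o^4 - 2*o^3 + 20*o^2 + 16*sqrt(2)*o^2 + 12*sqrt(2)*o + 168*o + 72*sqrt(2)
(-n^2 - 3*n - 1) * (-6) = 6*n^2 + 18*n + 6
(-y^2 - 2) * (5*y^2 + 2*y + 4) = -5*y^4 - 2*y^3 - 14*y^2 - 4*y - 8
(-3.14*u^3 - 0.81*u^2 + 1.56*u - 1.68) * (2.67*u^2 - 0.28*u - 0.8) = -8.3838*u^5 - 1.2835*u^4 + 6.904*u^3 - 4.2744*u^2 - 0.7776*u + 1.344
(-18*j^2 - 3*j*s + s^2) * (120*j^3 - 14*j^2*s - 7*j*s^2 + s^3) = -2160*j^5 - 108*j^4*s + 288*j^3*s^2 - 11*j^2*s^3 - 10*j*s^4 + s^5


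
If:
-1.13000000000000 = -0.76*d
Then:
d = 1.49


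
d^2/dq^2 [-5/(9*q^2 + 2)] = 90*(2 - 27*q^2)/(9*q^2 + 2)^3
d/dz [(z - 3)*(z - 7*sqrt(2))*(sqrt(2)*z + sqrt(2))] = 3*sqrt(2)*z^2 - 28*z - 4*sqrt(2)*z - 3*sqrt(2) + 28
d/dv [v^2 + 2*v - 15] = 2*v + 2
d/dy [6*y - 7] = 6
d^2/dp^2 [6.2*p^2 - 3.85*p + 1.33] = 12.4000000000000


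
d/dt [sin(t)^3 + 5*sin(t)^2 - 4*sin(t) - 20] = (3*sin(t)^2 + 10*sin(t) - 4)*cos(t)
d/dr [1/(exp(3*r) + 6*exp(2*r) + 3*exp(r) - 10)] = 3*(-exp(2*r) - 4*exp(r) - 1)*exp(r)/(exp(3*r) + 6*exp(2*r) + 3*exp(r) - 10)^2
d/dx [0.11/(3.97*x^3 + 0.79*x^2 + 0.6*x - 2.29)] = (-1.3101*x^2 - 0.1738*x - 0.066)/(3.97*x^3 + 0.79*x^2 + 0.6*x - 2.29)^2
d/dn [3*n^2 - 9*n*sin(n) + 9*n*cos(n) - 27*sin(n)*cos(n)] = -9*sqrt(2)*n*sin(n + pi/4) + 6*n - 27*cos(2*n) + 9*sqrt(2)*cos(n + pi/4)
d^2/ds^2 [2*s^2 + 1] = 4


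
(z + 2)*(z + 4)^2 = z^3 + 10*z^2 + 32*z + 32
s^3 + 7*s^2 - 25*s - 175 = (s - 5)*(s + 5)*(s + 7)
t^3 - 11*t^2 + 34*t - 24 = (t - 6)*(t - 4)*(t - 1)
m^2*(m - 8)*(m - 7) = m^4 - 15*m^3 + 56*m^2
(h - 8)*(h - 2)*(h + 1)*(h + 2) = h^4 - 7*h^3 - 12*h^2 + 28*h + 32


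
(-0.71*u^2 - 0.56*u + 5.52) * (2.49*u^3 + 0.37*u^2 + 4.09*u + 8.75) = -1.7679*u^5 - 1.6571*u^4 + 10.6337*u^3 - 6.4605*u^2 + 17.6768*u + 48.3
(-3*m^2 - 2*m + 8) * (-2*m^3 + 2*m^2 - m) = 6*m^5 - 2*m^4 - 17*m^3 + 18*m^2 - 8*m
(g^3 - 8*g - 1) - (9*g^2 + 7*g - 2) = g^3 - 9*g^2 - 15*g + 1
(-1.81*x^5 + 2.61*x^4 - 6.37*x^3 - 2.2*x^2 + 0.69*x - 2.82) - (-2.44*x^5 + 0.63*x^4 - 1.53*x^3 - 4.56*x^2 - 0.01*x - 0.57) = 0.63*x^5 + 1.98*x^4 - 4.84*x^3 + 2.36*x^2 + 0.7*x - 2.25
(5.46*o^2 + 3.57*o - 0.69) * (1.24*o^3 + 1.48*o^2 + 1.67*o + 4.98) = 6.7704*o^5 + 12.5076*o^4 + 13.5462*o^3 + 32.1315*o^2 + 16.6263*o - 3.4362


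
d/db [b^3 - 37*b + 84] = 3*b^2 - 37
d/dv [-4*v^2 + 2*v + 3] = 2 - 8*v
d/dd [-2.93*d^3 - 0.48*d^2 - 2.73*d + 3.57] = -8.79*d^2 - 0.96*d - 2.73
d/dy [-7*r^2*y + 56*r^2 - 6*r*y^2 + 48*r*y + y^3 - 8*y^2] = -7*r^2 - 12*r*y + 48*r + 3*y^2 - 16*y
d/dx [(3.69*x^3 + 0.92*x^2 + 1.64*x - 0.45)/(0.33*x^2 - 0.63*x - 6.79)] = (1.2177*x^4 - 4.6494*x^3 - 76.2861*x^2 - 12.1966*x - 11.4191)/(0.1089*x^4 - 0.4158*x^3 - 4.0845*x^2 + 8.5554*x + 46.1041)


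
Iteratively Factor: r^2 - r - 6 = (r - 3)*(r + 2)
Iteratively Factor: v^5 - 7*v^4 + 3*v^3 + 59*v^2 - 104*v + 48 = (v - 4)*(v^4 - 3*v^3 - 9*v^2 + 23*v - 12) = (v - 4)*(v - 1)*(v^3 - 2*v^2 - 11*v + 12) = (v - 4)*(v - 1)^2*(v^2 - v - 12) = (v - 4)*(v - 1)^2*(v + 3)*(v - 4)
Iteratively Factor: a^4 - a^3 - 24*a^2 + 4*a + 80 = (a - 2)*(a^3 + a^2 - 22*a - 40) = (a - 2)*(a + 4)*(a^2 - 3*a - 10) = (a - 5)*(a - 2)*(a + 4)*(a + 2)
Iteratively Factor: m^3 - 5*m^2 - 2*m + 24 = (m - 4)*(m^2 - m - 6) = (m - 4)*(m - 3)*(m + 2)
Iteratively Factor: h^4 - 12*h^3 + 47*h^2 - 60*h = (h - 4)*(h^3 - 8*h^2 + 15*h) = h*(h - 4)*(h^2 - 8*h + 15) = h*(h - 4)*(h - 3)*(h - 5)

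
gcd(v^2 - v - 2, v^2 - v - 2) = v^2 - v - 2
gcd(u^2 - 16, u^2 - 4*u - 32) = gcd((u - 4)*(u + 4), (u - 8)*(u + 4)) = u + 4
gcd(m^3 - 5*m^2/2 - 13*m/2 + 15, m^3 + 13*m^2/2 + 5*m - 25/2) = m + 5/2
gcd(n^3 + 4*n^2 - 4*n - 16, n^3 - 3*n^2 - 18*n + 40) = n^2 + 2*n - 8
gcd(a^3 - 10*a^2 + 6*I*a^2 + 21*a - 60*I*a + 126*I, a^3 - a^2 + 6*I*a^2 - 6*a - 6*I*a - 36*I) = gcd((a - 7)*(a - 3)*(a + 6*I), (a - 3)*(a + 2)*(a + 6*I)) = a^2 + a*(-3 + 6*I) - 18*I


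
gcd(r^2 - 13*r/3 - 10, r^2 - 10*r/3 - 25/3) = r + 5/3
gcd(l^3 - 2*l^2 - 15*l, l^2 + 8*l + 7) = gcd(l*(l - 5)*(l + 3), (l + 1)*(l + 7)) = 1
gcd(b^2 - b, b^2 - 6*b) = b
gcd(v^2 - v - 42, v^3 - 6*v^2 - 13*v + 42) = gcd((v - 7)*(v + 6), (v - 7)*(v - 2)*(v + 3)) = v - 7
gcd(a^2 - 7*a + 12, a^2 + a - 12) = a - 3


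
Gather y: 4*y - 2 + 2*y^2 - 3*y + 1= 2*y^2 + y - 1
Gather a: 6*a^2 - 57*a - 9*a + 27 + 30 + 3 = 6*a^2 - 66*a + 60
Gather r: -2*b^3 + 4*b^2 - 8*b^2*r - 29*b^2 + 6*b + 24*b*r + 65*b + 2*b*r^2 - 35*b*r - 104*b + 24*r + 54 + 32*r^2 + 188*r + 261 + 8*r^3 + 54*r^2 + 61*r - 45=-2*b^3 - 25*b^2 - 33*b + 8*r^3 + r^2*(2*b + 86) + r*(-8*b^2 - 11*b + 273) + 270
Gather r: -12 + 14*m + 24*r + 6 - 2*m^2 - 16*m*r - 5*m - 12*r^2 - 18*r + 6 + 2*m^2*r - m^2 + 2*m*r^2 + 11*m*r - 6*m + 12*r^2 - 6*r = -3*m^2 + 2*m*r^2 + 3*m + r*(2*m^2 - 5*m)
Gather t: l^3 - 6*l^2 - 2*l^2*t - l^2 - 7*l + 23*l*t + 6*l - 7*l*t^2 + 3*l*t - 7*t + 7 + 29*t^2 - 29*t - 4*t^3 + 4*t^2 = l^3 - 7*l^2 - l - 4*t^3 + t^2*(33 - 7*l) + t*(-2*l^2 + 26*l - 36) + 7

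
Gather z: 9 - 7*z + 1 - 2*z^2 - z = -2*z^2 - 8*z + 10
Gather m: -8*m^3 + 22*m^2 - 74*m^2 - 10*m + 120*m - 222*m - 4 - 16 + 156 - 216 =-8*m^3 - 52*m^2 - 112*m - 80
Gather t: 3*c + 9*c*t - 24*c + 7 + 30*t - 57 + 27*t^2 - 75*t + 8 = -21*c + 27*t^2 + t*(9*c - 45) - 42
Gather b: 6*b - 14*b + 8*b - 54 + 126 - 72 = 0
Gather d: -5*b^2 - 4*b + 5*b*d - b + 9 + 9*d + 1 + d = -5*b^2 - 5*b + d*(5*b + 10) + 10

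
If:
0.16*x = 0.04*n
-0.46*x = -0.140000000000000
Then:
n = 1.22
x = 0.30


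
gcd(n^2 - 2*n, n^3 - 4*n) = n^2 - 2*n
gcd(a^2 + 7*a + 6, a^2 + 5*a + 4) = a + 1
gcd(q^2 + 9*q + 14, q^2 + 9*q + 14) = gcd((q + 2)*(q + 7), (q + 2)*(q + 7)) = q^2 + 9*q + 14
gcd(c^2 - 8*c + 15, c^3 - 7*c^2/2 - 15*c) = 1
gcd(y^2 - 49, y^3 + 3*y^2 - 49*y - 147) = y^2 - 49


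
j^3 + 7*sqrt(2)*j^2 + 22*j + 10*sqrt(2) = (j + sqrt(2))^2*(j + 5*sqrt(2))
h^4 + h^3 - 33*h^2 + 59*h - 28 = (h - 4)*(h - 1)^2*(h + 7)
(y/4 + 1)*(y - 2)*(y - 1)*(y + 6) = y^4/4 + 7*y^3/4 - y^2 - 13*y + 12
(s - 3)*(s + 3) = s^2 - 9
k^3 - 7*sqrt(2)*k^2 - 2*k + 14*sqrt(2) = (k - 7*sqrt(2))*(k - sqrt(2))*(k + sqrt(2))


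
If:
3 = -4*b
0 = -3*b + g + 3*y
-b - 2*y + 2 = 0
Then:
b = -3/4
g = -51/8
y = 11/8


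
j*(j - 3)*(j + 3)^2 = j^4 + 3*j^3 - 9*j^2 - 27*j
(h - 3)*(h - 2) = h^2 - 5*h + 6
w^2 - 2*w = w*(w - 2)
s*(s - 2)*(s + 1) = s^3 - s^2 - 2*s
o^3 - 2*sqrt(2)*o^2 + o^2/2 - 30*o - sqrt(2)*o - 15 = (o + 1/2)*(o - 5*sqrt(2))*(o + 3*sqrt(2))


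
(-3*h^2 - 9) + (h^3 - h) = h^3 - 3*h^2 - h - 9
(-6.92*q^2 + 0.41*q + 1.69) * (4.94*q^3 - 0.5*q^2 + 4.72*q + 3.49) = -34.1848*q^5 + 5.4854*q^4 - 24.5188*q^3 - 23.0606*q^2 + 9.4077*q + 5.8981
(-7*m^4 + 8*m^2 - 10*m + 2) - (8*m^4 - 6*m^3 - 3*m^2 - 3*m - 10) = -15*m^4 + 6*m^3 + 11*m^2 - 7*m + 12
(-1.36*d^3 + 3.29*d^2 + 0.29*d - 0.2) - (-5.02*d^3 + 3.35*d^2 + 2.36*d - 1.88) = 3.66*d^3 - 0.0600000000000001*d^2 - 2.07*d + 1.68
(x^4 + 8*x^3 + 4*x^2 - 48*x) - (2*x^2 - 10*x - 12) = x^4 + 8*x^3 + 2*x^2 - 38*x + 12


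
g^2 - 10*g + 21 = (g - 7)*(g - 3)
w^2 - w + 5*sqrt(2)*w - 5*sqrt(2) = (w - 1)*(w + 5*sqrt(2))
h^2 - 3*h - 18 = (h - 6)*(h + 3)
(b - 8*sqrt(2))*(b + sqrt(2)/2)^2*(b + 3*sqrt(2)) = b^4 - 4*sqrt(2)*b^3 - 115*b^2/2 - 101*sqrt(2)*b/2 - 24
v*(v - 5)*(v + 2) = v^3 - 3*v^2 - 10*v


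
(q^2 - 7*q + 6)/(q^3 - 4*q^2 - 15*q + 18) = 1/(q + 3)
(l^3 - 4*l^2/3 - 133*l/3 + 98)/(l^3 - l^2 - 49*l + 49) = (l^2 - 25*l/3 + 14)/(l^2 - 8*l + 7)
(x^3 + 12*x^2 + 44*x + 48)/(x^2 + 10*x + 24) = x + 2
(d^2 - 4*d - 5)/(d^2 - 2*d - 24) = (-d^2 + 4*d + 5)/(-d^2 + 2*d + 24)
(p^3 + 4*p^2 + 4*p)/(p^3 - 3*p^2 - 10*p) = (p + 2)/(p - 5)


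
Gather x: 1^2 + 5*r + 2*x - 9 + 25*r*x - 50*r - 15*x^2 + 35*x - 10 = -45*r - 15*x^2 + x*(25*r + 37) - 18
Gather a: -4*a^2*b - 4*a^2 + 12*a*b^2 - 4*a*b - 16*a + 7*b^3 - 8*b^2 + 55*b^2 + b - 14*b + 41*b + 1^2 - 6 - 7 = a^2*(-4*b - 4) + a*(12*b^2 - 4*b - 16) + 7*b^3 + 47*b^2 + 28*b - 12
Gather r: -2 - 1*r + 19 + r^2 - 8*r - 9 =r^2 - 9*r + 8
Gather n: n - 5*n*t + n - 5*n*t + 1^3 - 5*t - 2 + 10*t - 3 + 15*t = n*(2 - 10*t) + 20*t - 4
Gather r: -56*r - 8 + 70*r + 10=14*r + 2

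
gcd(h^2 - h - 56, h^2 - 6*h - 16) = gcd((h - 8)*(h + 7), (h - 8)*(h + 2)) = h - 8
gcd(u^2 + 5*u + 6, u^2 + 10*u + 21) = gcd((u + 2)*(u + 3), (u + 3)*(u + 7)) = u + 3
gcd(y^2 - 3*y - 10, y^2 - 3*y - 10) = y^2 - 3*y - 10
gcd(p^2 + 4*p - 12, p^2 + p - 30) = p + 6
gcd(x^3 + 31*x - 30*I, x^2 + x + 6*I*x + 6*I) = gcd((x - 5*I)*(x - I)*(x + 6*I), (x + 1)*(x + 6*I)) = x + 6*I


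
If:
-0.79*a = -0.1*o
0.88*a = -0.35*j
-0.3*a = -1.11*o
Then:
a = 0.00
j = 0.00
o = 0.00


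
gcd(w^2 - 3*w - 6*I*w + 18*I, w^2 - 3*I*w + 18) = w - 6*I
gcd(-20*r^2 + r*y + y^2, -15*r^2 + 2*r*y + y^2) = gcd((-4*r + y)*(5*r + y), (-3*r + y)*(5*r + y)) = 5*r + y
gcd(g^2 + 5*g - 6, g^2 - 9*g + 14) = 1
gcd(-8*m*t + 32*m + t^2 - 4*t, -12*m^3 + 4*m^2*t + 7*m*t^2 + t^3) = 1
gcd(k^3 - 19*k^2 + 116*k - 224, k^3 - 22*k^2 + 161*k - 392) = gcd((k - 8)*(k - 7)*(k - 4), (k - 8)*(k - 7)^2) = k^2 - 15*k + 56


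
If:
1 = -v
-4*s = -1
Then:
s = 1/4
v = -1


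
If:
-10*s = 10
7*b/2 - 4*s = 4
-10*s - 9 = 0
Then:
No Solution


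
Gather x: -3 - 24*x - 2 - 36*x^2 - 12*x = -36*x^2 - 36*x - 5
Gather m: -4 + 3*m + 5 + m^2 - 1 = m^2 + 3*m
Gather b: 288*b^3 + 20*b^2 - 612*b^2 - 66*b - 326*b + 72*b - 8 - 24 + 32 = 288*b^3 - 592*b^2 - 320*b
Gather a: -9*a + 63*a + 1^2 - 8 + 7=54*a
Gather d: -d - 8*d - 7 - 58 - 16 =-9*d - 81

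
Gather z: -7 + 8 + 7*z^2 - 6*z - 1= 7*z^2 - 6*z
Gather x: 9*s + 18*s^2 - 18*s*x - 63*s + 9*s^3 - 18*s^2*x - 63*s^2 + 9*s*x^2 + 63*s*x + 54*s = 9*s^3 - 45*s^2 + 9*s*x^2 + x*(-18*s^2 + 45*s)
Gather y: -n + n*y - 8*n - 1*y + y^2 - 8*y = -9*n + y^2 + y*(n - 9)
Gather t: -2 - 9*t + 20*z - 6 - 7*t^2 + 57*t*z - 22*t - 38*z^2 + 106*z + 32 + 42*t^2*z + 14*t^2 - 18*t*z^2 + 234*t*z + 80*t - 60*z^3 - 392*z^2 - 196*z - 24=t^2*(42*z + 7) + t*(-18*z^2 + 291*z + 49) - 60*z^3 - 430*z^2 - 70*z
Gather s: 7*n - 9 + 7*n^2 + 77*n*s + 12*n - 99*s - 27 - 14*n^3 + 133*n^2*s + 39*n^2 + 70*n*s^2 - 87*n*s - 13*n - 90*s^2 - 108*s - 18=-14*n^3 + 46*n^2 + 6*n + s^2*(70*n - 90) + s*(133*n^2 - 10*n - 207) - 54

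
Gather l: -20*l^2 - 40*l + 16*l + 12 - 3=-20*l^2 - 24*l + 9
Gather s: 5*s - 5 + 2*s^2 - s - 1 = 2*s^2 + 4*s - 6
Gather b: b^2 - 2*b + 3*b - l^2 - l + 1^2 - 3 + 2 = b^2 + b - l^2 - l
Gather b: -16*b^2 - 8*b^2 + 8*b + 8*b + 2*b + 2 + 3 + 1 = -24*b^2 + 18*b + 6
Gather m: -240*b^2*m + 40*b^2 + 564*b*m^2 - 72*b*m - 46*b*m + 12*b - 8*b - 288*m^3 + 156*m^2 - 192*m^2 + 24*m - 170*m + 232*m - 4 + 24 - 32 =40*b^2 + 4*b - 288*m^3 + m^2*(564*b - 36) + m*(-240*b^2 - 118*b + 86) - 12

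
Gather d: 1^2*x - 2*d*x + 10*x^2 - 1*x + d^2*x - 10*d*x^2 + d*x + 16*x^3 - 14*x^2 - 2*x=d^2*x + d*(-10*x^2 - x) + 16*x^3 - 4*x^2 - 2*x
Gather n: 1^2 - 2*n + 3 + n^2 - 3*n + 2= n^2 - 5*n + 6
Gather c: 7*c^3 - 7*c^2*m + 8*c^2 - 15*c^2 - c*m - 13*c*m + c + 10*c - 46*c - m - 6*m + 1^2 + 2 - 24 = 7*c^3 + c^2*(-7*m - 7) + c*(-14*m - 35) - 7*m - 21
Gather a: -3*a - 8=-3*a - 8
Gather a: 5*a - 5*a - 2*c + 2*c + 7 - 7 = 0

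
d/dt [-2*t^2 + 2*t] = 2 - 4*t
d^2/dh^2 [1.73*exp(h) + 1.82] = 1.73*exp(h)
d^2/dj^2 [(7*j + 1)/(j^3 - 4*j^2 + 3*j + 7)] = 2*((7*j + 1)*(3*j^2 - 8*j + 3)^2 + (-21*j^2 + 56*j - (3*j - 4)*(7*j + 1) - 21)*(j^3 - 4*j^2 + 3*j + 7))/(j^3 - 4*j^2 + 3*j + 7)^3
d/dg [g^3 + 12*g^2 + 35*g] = 3*g^2 + 24*g + 35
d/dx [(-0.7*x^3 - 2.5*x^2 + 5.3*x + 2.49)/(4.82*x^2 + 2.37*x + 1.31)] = (-3.374*x^4 - 3.318*x^3 - 34.222*x^2 - 30.5536*x + 1.0417)/(23.2324*x^4 + 22.8468*x^3 + 18.2453*x^2 + 6.2094*x + 1.7161)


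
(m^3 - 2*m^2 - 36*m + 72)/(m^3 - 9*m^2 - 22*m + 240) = (m^2 + 4*m - 12)/(m^2 - 3*m - 40)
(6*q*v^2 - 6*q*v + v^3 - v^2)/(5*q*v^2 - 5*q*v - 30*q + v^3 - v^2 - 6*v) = v*(-6*q*v + 6*q - v^2 + v)/(-5*q*v^2 + 5*q*v + 30*q - v^3 + v^2 + 6*v)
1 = 1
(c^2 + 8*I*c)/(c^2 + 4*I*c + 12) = c*(c + 8*I)/(c^2 + 4*I*c + 12)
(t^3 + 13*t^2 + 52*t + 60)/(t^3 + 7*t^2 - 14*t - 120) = (t + 2)/(t - 4)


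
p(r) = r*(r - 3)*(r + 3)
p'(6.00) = 99.00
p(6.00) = 162.00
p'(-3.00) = 18.00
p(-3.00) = 0.00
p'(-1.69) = -0.43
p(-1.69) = 10.38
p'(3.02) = 18.36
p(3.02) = 0.36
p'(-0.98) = -6.12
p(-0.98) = 7.88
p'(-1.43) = -2.87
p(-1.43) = 9.95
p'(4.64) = 55.59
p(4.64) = 58.14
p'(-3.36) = 24.87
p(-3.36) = -7.69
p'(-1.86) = 1.38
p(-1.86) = 10.31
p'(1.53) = -1.98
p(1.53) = -10.19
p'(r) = r*(r - 3) + r*(r + 3) + (r - 3)*(r + 3) = 3*r^2 - 9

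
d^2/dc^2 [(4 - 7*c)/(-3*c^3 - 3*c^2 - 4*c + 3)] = 2*(189*c^5 - 27*c^4 - 309*c^3 + 126*c^2 - 63*c - 16)/(27*c^9 + 81*c^8 + 189*c^7 + 162*c^6 + 90*c^5 - 153*c^4 - 71*c^3 - 63*c^2 + 108*c - 27)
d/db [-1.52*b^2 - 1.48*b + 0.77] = -3.04*b - 1.48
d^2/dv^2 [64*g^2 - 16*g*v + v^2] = 2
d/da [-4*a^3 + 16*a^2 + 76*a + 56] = -12*a^2 + 32*a + 76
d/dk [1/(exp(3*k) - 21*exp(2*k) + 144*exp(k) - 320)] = 3*(-exp(2*k) + 14*exp(k) - 48)*exp(k)/(exp(3*k) - 21*exp(2*k) + 144*exp(k) - 320)^2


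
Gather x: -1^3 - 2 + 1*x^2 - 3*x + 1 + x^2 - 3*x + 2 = 2*x^2 - 6*x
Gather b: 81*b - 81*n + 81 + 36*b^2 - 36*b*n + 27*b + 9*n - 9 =36*b^2 + b*(108 - 36*n) - 72*n + 72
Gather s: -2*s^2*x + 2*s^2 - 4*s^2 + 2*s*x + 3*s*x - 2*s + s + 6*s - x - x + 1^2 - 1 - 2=s^2*(-2*x - 2) + s*(5*x + 5) - 2*x - 2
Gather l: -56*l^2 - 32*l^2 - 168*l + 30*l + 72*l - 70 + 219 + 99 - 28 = -88*l^2 - 66*l + 220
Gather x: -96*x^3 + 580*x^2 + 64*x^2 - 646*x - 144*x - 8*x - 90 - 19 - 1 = -96*x^3 + 644*x^2 - 798*x - 110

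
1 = 1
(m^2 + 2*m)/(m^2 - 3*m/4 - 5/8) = 8*m*(m + 2)/(8*m^2 - 6*m - 5)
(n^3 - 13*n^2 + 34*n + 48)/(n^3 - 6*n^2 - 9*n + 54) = (n^2 - 7*n - 8)/(n^2 - 9)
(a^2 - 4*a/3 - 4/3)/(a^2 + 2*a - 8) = (a + 2/3)/(a + 4)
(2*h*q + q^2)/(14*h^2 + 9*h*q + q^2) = q/(7*h + q)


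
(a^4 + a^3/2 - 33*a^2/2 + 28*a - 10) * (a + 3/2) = a^5 + 2*a^4 - 63*a^3/4 + 13*a^2/4 + 32*a - 15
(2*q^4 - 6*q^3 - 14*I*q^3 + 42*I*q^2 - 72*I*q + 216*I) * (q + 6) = 2*q^5 + 6*q^4 - 14*I*q^4 - 36*q^3 - 42*I*q^3 + 180*I*q^2 - 216*I*q + 1296*I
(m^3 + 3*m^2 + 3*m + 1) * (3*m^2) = 3*m^5 + 9*m^4 + 9*m^3 + 3*m^2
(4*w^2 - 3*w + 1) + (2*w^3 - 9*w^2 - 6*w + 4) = 2*w^3 - 5*w^2 - 9*w + 5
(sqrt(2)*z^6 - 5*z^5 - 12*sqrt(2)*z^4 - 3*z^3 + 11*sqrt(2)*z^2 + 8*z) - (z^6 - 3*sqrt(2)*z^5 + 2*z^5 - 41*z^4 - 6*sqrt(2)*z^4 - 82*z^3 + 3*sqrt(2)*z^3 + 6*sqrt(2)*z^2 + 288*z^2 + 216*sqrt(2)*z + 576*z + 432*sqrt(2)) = -z^6 + sqrt(2)*z^6 - 7*z^5 + 3*sqrt(2)*z^5 - 6*sqrt(2)*z^4 + 41*z^4 - 3*sqrt(2)*z^3 + 79*z^3 - 288*z^2 + 5*sqrt(2)*z^2 - 568*z - 216*sqrt(2)*z - 432*sqrt(2)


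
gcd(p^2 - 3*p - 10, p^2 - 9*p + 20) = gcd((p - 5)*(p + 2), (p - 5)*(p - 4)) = p - 5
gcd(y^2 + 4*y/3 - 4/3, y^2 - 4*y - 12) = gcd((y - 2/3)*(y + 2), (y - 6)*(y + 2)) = y + 2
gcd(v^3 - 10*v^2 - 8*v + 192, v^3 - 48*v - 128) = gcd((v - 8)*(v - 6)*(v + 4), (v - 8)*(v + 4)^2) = v^2 - 4*v - 32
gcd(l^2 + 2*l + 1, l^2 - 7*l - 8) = l + 1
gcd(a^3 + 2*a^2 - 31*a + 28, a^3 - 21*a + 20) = a^2 - 5*a + 4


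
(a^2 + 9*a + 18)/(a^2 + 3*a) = (a + 6)/a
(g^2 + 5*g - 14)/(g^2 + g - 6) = (g + 7)/(g + 3)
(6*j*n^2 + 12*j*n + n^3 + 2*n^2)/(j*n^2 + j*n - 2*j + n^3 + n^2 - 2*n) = n*(6*j + n)/(j*n - j + n^2 - n)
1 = 1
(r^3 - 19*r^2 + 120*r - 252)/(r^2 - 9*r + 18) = (r^2 - 13*r + 42)/(r - 3)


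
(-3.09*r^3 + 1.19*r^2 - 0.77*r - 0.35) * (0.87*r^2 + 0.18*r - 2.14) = -2.6883*r^5 + 0.4791*r^4 + 6.1569*r^3 - 2.9897*r^2 + 1.5848*r + 0.749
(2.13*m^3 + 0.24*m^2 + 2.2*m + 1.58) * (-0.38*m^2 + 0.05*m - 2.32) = -0.8094*m^5 + 0.0153*m^4 - 5.7656*m^3 - 1.0472*m^2 - 5.025*m - 3.6656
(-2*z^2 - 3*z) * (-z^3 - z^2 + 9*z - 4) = 2*z^5 + 5*z^4 - 15*z^3 - 19*z^2 + 12*z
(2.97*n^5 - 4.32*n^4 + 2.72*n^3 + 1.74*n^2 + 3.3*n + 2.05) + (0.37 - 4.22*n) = 2.97*n^5 - 4.32*n^4 + 2.72*n^3 + 1.74*n^2 - 0.92*n + 2.42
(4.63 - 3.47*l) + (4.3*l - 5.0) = 0.83*l - 0.37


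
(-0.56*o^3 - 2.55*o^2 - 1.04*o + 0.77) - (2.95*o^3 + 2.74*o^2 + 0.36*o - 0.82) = -3.51*o^3 - 5.29*o^2 - 1.4*o + 1.59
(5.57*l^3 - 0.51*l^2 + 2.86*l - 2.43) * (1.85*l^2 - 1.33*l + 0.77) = 10.3045*l^5 - 8.3516*l^4 + 10.2582*l^3 - 8.692*l^2 + 5.4341*l - 1.8711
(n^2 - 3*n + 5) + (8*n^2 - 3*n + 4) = 9*n^2 - 6*n + 9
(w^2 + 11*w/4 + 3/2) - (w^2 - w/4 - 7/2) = 3*w + 5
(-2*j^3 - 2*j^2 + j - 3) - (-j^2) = -2*j^3 - j^2 + j - 3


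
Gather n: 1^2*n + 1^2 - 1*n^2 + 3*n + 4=-n^2 + 4*n + 5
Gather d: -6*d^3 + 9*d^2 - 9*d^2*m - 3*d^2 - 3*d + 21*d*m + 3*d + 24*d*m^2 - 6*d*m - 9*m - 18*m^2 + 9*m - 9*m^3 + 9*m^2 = -6*d^3 + d^2*(6 - 9*m) + d*(24*m^2 + 15*m) - 9*m^3 - 9*m^2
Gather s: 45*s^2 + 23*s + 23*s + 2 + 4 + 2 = 45*s^2 + 46*s + 8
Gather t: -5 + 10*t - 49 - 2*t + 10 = 8*t - 44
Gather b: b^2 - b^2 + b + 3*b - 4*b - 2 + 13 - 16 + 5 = 0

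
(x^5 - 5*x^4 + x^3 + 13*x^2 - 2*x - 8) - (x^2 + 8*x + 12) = x^5 - 5*x^4 + x^3 + 12*x^2 - 10*x - 20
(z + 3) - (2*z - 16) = 19 - z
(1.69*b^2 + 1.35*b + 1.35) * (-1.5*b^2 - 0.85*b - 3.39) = -2.535*b^4 - 3.4615*b^3 - 8.9016*b^2 - 5.724*b - 4.5765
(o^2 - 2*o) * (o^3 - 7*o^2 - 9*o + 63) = o^5 - 9*o^4 + 5*o^3 + 81*o^2 - 126*o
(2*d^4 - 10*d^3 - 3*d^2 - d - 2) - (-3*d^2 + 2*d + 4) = 2*d^4 - 10*d^3 - 3*d - 6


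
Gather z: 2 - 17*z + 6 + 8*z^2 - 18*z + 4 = 8*z^2 - 35*z + 12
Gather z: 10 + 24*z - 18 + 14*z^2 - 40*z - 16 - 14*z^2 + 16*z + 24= 0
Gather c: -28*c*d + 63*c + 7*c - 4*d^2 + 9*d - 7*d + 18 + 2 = c*(70 - 28*d) - 4*d^2 + 2*d + 20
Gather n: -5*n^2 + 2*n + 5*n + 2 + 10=-5*n^2 + 7*n + 12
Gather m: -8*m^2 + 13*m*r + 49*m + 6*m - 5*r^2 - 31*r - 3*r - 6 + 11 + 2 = -8*m^2 + m*(13*r + 55) - 5*r^2 - 34*r + 7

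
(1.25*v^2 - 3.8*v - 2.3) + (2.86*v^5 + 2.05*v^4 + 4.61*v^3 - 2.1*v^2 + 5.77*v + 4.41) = 2.86*v^5 + 2.05*v^4 + 4.61*v^3 - 0.85*v^2 + 1.97*v + 2.11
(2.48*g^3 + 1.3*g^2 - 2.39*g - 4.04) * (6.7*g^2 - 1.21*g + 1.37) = 16.616*g^5 + 5.7092*g^4 - 14.1884*g^3 - 22.3951*g^2 + 1.6141*g - 5.5348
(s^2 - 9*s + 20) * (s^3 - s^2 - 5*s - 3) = s^5 - 10*s^4 + 24*s^3 + 22*s^2 - 73*s - 60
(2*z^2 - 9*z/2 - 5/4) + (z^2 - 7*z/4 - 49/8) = 3*z^2 - 25*z/4 - 59/8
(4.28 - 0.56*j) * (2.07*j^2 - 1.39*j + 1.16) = -1.1592*j^3 + 9.638*j^2 - 6.5988*j + 4.9648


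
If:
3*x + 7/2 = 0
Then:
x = -7/6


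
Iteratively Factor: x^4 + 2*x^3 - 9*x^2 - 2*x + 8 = (x - 2)*(x^3 + 4*x^2 - x - 4) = (x - 2)*(x + 4)*(x^2 - 1) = (x - 2)*(x + 1)*(x + 4)*(x - 1)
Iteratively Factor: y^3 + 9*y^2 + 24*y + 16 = (y + 4)*(y^2 + 5*y + 4) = (y + 4)^2*(y + 1)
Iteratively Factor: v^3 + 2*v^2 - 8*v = (v)*(v^2 + 2*v - 8) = v*(v + 4)*(v - 2)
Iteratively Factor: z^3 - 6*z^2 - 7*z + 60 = (z - 5)*(z^2 - z - 12) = (z - 5)*(z - 4)*(z + 3)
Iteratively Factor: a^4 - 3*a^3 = (a)*(a^3 - 3*a^2) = a^2*(a^2 - 3*a) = a^2*(a - 3)*(a)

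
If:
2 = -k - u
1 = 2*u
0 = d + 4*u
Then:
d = -2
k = -5/2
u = 1/2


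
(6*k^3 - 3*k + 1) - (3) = 6*k^3 - 3*k - 2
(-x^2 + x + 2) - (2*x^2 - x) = -3*x^2 + 2*x + 2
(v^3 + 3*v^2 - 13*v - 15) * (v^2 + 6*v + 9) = v^5 + 9*v^4 + 14*v^3 - 66*v^2 - 207*v - 135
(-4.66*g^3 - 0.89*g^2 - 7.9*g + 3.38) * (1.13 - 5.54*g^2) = 25.8164*g^5 + 4.9306*g^4 + 38.5002*g^3 - 19.7309*g^2 - 8.927*g + 3.8194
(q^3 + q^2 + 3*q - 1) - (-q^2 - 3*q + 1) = q^3 + 2*q^2 + 6*q - 2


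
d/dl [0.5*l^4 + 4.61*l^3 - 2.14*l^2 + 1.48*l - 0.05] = 2.0*l^3 + 13.83*l^2 - 4.28*l + 1.48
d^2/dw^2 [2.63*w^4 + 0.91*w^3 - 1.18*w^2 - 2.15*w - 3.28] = 31.56*w^2 + 5.46*w - 2.36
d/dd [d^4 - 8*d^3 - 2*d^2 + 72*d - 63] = 4*d^3 - 24*d^2 - 4*d + 72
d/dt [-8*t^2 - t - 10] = -16*t - 1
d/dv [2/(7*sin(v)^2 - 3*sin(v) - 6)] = 2*(3 - 14*sin(v))*cos(v)/(-7*sin(v)^2 + 3*sin(v) + 6)^2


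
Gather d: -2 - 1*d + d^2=d^2 - d - 2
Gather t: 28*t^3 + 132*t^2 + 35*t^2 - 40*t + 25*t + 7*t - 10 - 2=28*t^3 + 167*t^2 - 8*t - 12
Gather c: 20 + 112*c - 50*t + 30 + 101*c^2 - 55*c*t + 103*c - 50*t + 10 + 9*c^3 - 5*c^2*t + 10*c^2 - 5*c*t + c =9*c^3 + c^2*(111 - 5*t) + c*(216 - 60*t) - 100*t + 60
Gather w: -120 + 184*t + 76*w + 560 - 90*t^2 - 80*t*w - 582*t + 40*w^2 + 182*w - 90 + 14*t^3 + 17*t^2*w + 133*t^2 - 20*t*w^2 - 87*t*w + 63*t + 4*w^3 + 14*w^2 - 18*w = 14*t^3 + 43*t^2 - 335*t + 4*w^3 + w^2*(54 - 20*t) + w*(17*t^2 - 167*t + 240) + 350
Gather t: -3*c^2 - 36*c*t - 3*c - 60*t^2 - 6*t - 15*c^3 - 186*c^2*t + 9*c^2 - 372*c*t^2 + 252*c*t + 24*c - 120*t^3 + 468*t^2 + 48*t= -15*c^3 + 6*c^2 + 21*c - 120*t^3 + t^2*(408 - 372*c) + t*(-186*c^2 + 216*c + 42)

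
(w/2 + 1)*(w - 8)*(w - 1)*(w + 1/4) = w^4/2 - 27*w^3/8 - 47*w^2/8 + 27*w/4 + 2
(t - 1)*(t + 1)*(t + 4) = t^3 + 4*t^2 - t - 4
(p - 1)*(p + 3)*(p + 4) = p^3 + 6*p^2 + 5*p - 12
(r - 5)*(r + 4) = r^2 - r - 20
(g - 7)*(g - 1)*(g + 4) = g^3 - 4*g^2 - 25*g + 28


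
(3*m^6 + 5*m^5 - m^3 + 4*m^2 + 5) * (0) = 0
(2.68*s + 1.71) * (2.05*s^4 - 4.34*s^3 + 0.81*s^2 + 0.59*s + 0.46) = 5.494*s^5 - 8.1257*s^4 - 5.2506*s^3 + 2.9663*s^2 + 2.2417*s + 0.7866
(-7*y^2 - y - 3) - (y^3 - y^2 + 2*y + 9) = -y^3 - 6*y^2 - 3*y - 12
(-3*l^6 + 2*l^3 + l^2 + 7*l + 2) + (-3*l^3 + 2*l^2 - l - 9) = -3*l^6 - l^3 + 3*l^2 + 6*l - 7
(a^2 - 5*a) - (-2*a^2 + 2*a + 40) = 3*a^2 - 7*a - 40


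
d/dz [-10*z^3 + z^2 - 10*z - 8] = -30*z^2 + 2*z - 10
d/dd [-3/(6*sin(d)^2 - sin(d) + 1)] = 3*(12*sin(d) - 1)*cos(d)/(6*sin(d)^2 - sin(d) + 1)^2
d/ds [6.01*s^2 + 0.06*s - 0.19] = 12.02*s + 0.06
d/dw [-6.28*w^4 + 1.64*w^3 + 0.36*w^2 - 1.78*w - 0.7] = -25.12*w^3 + 4.92*w^2 + 0.72*w - 1.78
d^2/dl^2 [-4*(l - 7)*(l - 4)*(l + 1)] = 80 - 24*l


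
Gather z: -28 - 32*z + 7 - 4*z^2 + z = -4*z^2 - 31*z - 21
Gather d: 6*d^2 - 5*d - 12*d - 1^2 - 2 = 6*d^2 - 17*d - 3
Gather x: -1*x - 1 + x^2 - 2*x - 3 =x^2 - 3*x - 4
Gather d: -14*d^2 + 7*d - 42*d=-14*d^2 - 35*d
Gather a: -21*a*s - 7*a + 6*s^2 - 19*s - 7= a*(-21*s - 7) + 6*s^2 - 19*s - 7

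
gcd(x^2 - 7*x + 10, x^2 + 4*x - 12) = x - 2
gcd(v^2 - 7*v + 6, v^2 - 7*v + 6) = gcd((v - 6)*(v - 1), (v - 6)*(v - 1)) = v^2 - 7*v + 6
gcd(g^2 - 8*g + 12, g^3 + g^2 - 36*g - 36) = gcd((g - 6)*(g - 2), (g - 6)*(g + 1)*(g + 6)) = g - 6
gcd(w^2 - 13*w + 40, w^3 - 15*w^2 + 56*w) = w - 8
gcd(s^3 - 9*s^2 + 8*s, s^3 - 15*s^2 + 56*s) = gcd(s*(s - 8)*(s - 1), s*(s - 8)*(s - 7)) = s^2 - 8*s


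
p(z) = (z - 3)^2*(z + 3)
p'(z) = (z - 3)^2 + (z + 3)*(2*z - 6)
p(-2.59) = 12.81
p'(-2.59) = 26.66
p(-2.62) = 12.00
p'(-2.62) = 27.31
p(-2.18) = 22.00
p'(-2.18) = 18.34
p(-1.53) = 30.17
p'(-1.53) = 7.20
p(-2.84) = 5.46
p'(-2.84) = 32.24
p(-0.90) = 31.94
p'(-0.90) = -1.17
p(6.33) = 103.46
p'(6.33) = 73.23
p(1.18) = 13.85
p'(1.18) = -11.90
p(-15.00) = -3888.00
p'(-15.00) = 756.00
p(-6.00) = -243.00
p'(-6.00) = 135.00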